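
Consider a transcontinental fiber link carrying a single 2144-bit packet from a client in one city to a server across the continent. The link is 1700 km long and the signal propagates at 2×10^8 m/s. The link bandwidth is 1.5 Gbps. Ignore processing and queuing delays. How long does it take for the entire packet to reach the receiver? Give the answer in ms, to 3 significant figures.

Transmission delay = L/R = 2144 / 1500000000 = 0.00142933 ms.
Propagation delay = d/s = 1700000 m / 200000000 m/s = 8.5 ms.
Total = 8.50 ms.

8.50 ms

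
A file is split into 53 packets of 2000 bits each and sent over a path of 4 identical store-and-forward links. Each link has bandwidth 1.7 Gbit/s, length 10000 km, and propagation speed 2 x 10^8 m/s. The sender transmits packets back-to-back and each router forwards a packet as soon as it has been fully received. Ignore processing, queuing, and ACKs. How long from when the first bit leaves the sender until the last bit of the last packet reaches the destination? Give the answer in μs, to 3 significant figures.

200000 μs

Per-hop transmission t_tx = L/R = 2000/1700000000 = 1.17647 μs.
Per-hop propagation t_prop = 10000000/200000000 = 50000 μs.
Pipeline fill: first packet needs 4·t_tx to clear all hops; remaining 52 packets each add one t_tx.
Total = (4+53-1)·t_tx + 4·t_prop = 56·1.17647 + 4·50000 = 200000 μs.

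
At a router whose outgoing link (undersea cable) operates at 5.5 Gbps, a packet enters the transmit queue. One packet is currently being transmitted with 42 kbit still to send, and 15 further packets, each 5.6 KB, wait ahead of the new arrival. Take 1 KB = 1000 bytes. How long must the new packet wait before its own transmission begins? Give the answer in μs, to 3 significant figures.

Each queued packet: L/R = 44800/5500000000 = 8.14545 μs.
15 queued → 122.182 μs.
Plus remaining 42000 bits of current packet: 7.63636 μs.
Queuing delay = 130 μs.

130 μs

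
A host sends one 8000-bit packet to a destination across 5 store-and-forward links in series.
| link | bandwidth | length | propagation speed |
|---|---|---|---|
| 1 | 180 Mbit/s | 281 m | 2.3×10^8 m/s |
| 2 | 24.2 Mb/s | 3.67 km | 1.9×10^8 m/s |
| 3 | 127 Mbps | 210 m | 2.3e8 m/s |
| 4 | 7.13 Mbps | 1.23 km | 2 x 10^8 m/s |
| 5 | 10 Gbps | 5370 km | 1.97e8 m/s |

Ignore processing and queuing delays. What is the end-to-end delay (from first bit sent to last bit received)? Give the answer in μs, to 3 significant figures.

Transmission delays (L/R per hop): 44.4444, 330.579, 62.9921, 1122.02, 0.8 μs; sum = 1560.83 μs.
Propagation delays (d/s per hop): 1.22174, 19.3158, 0.913043, 6.15, 27258.9 μs; sum = 27286.5 μs.
End-to-end = 28800 μs.

28800 μs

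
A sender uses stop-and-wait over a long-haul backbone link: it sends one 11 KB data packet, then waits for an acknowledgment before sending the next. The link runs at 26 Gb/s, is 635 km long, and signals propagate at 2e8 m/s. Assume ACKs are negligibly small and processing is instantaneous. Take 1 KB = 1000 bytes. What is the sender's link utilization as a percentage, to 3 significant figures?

0.0533 %

t_tx = L/R = 88000/26000000000 = 3.38462e-06 s.
t_prop = 635000/200000000 = 0.003175 s; RTT = 0.00635 s.
Cycle = t_tx + RTT = 0.00635338 s.
Utilization = t_tx / cycle = 3.38462e-06/0.00635338 = 0.0533 %.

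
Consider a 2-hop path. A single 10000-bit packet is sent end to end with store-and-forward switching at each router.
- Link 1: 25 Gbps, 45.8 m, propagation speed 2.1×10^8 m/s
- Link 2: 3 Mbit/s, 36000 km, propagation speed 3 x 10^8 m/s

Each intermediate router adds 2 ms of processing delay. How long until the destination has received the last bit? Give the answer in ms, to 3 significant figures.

125 ms

Transmission delays (L/R per hop): 0.0004, 3.33333 ms; sum = 3.33373 ms.
Propagation delays (d/s per hop): 0.000218095, 120 ms; sum = 120 ms.
Processing at 1 router(s): 1 × 2 ms = 2 ms.
End-to-end = 125 ms.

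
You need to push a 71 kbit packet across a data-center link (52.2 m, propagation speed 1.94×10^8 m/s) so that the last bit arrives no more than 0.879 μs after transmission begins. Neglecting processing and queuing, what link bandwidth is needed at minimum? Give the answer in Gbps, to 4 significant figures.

116.4 Gbps

Propagation delay = 52.2 / 194000000 = 0.269072 μs.
Transmission budget = 0.879 − 0.269072 = 0.609928 μs.
R ≥ L / t_tx = 71000 bits / 6.09928e-07 s = 116.4 Gbps.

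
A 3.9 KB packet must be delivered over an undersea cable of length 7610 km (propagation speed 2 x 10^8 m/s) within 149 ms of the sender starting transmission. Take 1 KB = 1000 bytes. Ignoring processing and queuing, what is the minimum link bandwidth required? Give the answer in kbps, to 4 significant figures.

L = 31200 bits.
Propagation delay = 7610000 / 200000000 = 38.05 ms.
Transmission budget = 149 − 38.05 = 110.95 ms.
R ≥ L / t_tx = 31200 bits / 0.11095 s = 281.2 kbps.

281.2 kbps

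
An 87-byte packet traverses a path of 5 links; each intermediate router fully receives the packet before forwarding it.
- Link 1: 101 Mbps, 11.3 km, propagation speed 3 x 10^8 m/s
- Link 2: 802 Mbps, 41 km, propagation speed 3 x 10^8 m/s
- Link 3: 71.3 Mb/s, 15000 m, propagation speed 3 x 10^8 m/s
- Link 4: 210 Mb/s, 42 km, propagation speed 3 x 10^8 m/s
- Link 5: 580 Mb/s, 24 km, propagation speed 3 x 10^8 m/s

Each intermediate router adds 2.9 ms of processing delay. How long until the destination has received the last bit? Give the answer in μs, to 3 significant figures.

L = 87 × 8 = 696 bits.
Transmission delays (L/R per hop): 6.89109, 0.86783, 9.76157, 3.31429, 1.2 μs; sum = 22.0348 μs.
Propagation delays (d/s per hop): 37.6667, 136.667, 50, 140, 80 μs; sum = 444.333 μs.
Processing at 4 router(s): 4 × 2.9 ms = 11600 μs.
End-to-end = 12100 μs.

12100 μs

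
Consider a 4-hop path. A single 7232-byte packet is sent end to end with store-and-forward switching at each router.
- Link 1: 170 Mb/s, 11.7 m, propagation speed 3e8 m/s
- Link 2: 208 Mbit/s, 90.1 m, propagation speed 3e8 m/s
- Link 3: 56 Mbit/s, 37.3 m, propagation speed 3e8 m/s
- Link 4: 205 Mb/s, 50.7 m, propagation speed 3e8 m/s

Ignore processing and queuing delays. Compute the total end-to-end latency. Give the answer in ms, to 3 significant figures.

1.93 ms

L = 7232 × 8 = 57856 bits.
Transmission delays (L/R per hop): 0.340329, 0.278154, 1.03314, 0.282224 ms; sum = 1.93385 ms.
Propagation delays (d/s per hop): 3.9e-05, 0.000300333, 0.000124333, 0.000169 ms; sum = 0.000632667 ms.
End-to-end = 1.93 ms.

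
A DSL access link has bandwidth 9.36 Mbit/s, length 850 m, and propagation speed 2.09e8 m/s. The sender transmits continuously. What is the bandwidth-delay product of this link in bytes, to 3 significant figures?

Propagation delay = 850 / 209000000 = 4.06699e-06 s.
BDP = R × t_prop = 9360000 × 4.06699e-06 = 38.067 bits.
In bytes: 38.067/8 = 4.76 bytes.

4.76 bytes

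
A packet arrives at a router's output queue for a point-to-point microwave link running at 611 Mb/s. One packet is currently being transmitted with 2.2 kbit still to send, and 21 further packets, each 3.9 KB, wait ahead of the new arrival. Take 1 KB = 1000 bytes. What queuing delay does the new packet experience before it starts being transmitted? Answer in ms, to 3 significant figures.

Each queued packet: L/R = 31200/611000000 = 0.0510638 ms.
21 queued → 1.07234 ms.
Plus remaining 2200 bits of current packet: 0.00360065 ms.
Queuing delay = 1.08 ms.

1.08 ms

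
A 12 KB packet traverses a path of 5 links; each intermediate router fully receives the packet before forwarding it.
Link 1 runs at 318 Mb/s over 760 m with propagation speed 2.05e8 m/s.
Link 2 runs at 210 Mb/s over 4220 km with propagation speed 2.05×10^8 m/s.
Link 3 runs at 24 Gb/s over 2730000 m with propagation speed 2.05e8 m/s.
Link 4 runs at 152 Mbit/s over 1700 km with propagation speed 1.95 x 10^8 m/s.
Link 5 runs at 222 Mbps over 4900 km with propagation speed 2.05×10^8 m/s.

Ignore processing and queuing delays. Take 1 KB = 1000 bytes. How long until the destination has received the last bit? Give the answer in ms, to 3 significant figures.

68.4 ms

L = 96000 bits.
Transmission delays (L/R per hop): 0.301887, 0.457143, 0.004, 0.631579, 0.432432 ms; sum = 1.82704 ms.
Propagation delays (d/s per hop): 0.00370732, 20.5854, 13.3171, 8.71795, 23.9024 ms; sum = 66.5265 ms.
End-to-end = 68.4 ms.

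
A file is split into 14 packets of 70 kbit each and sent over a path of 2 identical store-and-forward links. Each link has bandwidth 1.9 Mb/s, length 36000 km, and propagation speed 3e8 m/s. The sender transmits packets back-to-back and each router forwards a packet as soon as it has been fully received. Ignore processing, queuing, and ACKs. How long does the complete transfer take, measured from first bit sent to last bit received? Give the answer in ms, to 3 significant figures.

793 ms

Per-hop transmission t_tx = L/R = 70000/1900000 = 36.8421 ms.
Per-hop propagation t_prop = 36000000/300000000 = 120 ms.
Pipeline fill: first packet needs 2·t_tx to clear all hops; remaining 13 packets each add one t_tx.
Total = (2+14-1)·t_tx + 2·t_prop = 15·36.8421 + 2·120 = 793 ms.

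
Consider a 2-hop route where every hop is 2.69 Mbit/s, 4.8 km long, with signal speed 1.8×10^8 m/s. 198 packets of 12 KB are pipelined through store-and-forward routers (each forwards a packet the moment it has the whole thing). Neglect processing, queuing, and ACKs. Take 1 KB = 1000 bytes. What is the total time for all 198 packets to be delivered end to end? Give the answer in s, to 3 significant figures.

Per-hop transmission t_tx = L/R = 96000/2690000 = 0.0356877 s.
Per-hop propagation t_prop = 4800/180000000 = 2.66667e-05 s.
Pipeline fill: first packet needs 2·t_tx to clear all hops; remaining 197 packets each add one t_tx.
Total = (2+198-1)·t_tx + 2·t_prop = 199·0.0356877 + 2·2.66667e-05 = 7.10 s.

7.10 s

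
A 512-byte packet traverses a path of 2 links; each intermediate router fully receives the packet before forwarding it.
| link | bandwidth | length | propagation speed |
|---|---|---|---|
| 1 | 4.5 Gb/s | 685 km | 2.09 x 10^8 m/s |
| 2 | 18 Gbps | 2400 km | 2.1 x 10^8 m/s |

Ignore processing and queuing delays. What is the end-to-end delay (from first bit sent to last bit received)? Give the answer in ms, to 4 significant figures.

14.71 ms

L = 512 × 8 = 4096 bits.
Transmission delays (L/R per hop): 0.000910222, 0.000227556 ms; sum = 0.00113778 ms.
Propagation delays (d/s per hop): 3.27751, 11.4286 ms; sum = 14.7061 ms.
End-to-end = 14.71 ms.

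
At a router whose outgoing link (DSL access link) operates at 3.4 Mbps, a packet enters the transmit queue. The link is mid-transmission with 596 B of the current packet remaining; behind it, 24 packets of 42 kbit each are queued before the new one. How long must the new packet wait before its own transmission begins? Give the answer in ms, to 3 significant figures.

298 ms

Each queued packet: L/R = 42000/3400000 = 12.3529 ms.
24 queued → 296.471 ms.
Plus remaining 4768 bits of current packet: 1.40235 ms.
Queuing delay = 298 ms.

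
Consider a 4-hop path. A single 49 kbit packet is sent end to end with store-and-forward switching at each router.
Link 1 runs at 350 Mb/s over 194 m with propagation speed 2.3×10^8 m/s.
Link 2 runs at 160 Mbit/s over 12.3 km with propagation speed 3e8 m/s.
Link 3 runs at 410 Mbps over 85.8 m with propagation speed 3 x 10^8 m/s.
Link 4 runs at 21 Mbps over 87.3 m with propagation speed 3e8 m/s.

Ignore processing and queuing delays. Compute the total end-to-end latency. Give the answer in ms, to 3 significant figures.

2.94 ms

L = 49000 bits.
Transmission delays (L/R per hop): 0.14, 0.30625, 0.119512, 2.33333 ms; sum = 2.8991 ms.
Propagation delays (d/s per hop): 0.000843478, 0.041, 0.000286, 0.000291 ms; sum = 0.0424205 ms.
End-to-end = 2.94 ms.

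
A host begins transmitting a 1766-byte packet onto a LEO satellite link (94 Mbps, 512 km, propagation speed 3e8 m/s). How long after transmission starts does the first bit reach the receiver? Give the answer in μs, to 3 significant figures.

First bit experiences only propagation delay: d/s = 512000/300000000 = 1710 μs.

1710 μs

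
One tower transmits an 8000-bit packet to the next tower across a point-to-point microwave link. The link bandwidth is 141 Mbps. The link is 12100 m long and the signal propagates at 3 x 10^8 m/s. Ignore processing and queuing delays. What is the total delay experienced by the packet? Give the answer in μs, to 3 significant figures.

97.1 μs

Transmission delay = L/R = 8000 / 141000000 = 56.7376 μs.
Propagation delay = d/s = 12100 m / 300000000 m/s = 40.3333 μs.
Total = 97.1 μs.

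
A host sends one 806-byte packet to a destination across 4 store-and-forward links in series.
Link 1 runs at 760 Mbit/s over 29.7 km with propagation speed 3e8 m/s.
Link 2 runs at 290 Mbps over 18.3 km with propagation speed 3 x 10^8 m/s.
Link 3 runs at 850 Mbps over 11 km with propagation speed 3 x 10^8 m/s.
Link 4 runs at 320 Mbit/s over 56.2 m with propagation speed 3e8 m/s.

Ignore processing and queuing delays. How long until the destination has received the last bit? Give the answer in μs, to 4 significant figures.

255.3 μs

L = 806 × 8 = 6448 bits.
Transmission delays (L/R per hop): 8.48421, 22.2345, 7.58588, 20.15 μs; sum = 58.4546 μs.
Propagation delays (d/s per hop): 99, 61, 36.6667, 0.187333 μs; sum = 196.854 μs.
End-to-end = 255.3 μs.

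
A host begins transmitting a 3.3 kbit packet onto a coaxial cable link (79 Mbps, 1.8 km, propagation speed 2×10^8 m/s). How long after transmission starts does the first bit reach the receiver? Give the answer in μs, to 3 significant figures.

9.00 μs

First bit experiences only propagation delay: d/s = 1800/200000000 = 9.00 μs.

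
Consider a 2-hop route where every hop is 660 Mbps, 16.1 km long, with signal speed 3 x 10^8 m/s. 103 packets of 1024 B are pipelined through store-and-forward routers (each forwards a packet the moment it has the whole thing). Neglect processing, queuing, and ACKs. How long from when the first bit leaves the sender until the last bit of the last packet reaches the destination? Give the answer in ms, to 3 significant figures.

Per-hop transmission t_tx = L/R = 8192/660000000 = 0.0124121 ms.
Per-hop propagation t_prop = 16100/300000000 = 0.0536667 ms.
Pipeline fill: first packet needs 2·t_tx to clear all hops; remaining 102 packets each add one t_tx.
Total = (2+103-1)·t_tx + 2·t_prop = 104·0.0124121 + 2·0.0536667 = 1.40 ms.

1.40 ms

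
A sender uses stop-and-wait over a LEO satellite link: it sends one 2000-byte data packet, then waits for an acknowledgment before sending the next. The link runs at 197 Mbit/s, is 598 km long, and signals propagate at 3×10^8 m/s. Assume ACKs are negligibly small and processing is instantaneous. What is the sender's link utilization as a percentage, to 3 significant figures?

2.00 %

t_tx = L/R = 16000/197000000 = 8.12183e-05 s.
t_prop = 598000/300000000 = 0.00199333 s; RTT = 0.00398667 s.
Cycle = t_tx + RTT = 0.00406788 s.
Utilization = t_tx / cycle = 8.12183e-05/0.00406788 = 2.00 %.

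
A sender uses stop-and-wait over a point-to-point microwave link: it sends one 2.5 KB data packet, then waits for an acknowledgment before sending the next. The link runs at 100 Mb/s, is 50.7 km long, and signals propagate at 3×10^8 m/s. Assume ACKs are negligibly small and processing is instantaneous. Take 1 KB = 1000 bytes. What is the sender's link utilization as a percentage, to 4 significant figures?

t_tx = L/R = 20000/100000000 = 0.0002 s.
t_prop = 50700/300000000 = 0.000169 s; RTT = 0.000338 s.
Cycle = t_tx + RTT = 0.000538 s.
Utilization = t_tx / cycle = 0.0002/0.000538 = 37.17 %.

37.17 %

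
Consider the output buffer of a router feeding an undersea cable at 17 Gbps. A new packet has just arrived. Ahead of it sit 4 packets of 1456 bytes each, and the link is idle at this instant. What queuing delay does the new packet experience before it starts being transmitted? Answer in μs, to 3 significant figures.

Each queued packet: L/R = 11648/17000000000 = 0.685176 μs.
4 queued → 2.74071 μs.
Queuing delay = 2.74 μs.

2.74 μs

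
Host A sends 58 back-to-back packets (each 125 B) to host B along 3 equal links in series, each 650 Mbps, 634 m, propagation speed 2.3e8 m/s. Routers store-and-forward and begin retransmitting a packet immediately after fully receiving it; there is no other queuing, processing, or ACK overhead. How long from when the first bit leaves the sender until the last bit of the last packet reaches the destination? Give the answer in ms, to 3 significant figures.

Per-hop transmission t_tx = L/R = 1000/650000000 = 0.00153846 ms.
Per-hop propagation t_prop = 634/2.3e+08 = 0.00275652 ms.
Pipeline fill: first packet needs 3·t_tx to clear all hops; remaining 57 packets each add one t_tx.
Total = (3+58-1)·t_tx + 3·t_prop = 60·0.00153846 + 3·0.00275652 = 0.101 ms.

0.101 ms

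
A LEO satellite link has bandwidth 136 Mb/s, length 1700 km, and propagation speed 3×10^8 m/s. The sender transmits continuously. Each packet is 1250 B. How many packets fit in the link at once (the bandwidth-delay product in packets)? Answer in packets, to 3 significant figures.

Propagation delay = 1700000 / 300000000 = 0.00566667 s.
BDP = R × t_prop = 136000000 × 0.00566667 = 770667 bits.
In packets of 10000 bits: 77.1 packets.

77.1 packets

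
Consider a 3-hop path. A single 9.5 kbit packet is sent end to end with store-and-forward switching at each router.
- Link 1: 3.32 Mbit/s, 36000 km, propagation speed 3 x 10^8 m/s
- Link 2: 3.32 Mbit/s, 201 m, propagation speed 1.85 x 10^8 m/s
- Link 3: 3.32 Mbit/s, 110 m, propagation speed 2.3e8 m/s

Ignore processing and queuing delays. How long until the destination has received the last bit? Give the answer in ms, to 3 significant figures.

L = 9500 bits.
Transmission delay per hop = L/R = 9500/3320000 = 2.86145 ms; 3 hops → 8.58434 ms.
Propagation delays (d/s per hop): 120, 0.00108649, 0.000478261 ms; sum = 120.002 ms.
End-to-end = 129 ms.

129 ms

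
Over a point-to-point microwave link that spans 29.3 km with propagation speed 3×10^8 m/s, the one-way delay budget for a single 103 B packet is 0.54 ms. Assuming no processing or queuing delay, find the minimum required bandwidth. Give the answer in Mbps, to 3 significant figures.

L = 824 bits.
Propagation delay = 29300 / 300000000 = 0.0976667 ms.
Transmission budget = 0.54 − 0.0976667 = 0.442333 ms.
R ≥ L / t_tx = 824 bits / 0.000442333 s = 1.86 Mbps.

1.86 Mbps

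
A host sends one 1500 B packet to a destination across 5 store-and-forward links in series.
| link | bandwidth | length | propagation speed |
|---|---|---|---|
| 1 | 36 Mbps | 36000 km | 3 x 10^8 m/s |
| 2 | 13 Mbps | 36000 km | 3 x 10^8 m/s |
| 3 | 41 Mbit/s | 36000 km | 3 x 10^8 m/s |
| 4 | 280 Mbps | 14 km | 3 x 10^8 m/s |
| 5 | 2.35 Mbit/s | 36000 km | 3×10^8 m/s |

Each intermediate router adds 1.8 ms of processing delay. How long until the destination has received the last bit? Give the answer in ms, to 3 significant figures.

L = 1500 × 8 = 12000 bits.
Transmission delays (L/R per hop): 0.333333, 0.923077, 0.292683, 0.0428571, 5.10638 ms; sum = 6.69833 ms.
Propagation delays (d/s per hop): 120, 120, 120, 0.0466667, 120 ms; sum = 480.047 ms.
Processing at 4 router(s): 4 × 1.8 ms = 7.2 ms.
End-to-end = 494 ms.

494 ms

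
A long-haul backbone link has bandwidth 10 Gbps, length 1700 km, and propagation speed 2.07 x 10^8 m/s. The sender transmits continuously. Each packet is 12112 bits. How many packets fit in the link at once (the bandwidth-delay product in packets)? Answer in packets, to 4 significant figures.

Propagation delay = 1700000 / 2.07e+08 = 0.00821256 s.
BDP = R × t_prop = 10000000000 × 0.00821256 = 82125600 bits.
In packets of 12112 bits: 6781 packets.

6781 packets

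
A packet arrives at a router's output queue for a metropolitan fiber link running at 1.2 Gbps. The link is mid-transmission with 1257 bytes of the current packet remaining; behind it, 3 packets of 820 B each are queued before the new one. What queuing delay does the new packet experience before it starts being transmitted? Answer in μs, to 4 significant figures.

Each queued packet: L/R = 6560/1200000000 = 5.46667 μs.
3 queued → 16.4 μs.
Plus remaining 10056 bits of current packet: 8.38 μs.
Queuing delay = 24.78 μs.

24.78 μs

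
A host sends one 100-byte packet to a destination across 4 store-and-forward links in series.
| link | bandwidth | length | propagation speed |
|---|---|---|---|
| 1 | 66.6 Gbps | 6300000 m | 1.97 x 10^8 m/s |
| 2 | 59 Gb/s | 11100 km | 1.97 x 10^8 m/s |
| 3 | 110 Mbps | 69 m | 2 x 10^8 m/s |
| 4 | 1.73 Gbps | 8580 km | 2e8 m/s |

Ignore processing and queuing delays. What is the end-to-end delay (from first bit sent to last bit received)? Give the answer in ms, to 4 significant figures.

131.2 ms

L = 100 × 8 = 800 bits.
Transmission delays (L/R per hop): 1.2012e-05, 1.35593e-05, 0.00727273, 0.000462428 ms; sum = 0.00776073 ms.
Propagation delays (d/s per hop): 31.9797, 56.3452, 0.000345, 42.9 ms; sum = 131.225 ms.
End-to-end = 131.2 ms.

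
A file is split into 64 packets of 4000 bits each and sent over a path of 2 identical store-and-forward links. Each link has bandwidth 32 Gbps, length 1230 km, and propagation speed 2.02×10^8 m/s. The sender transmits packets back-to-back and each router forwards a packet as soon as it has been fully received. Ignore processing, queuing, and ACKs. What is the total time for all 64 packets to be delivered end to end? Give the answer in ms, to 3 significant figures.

12.2 ms

Per-hop transmission t_tx = L/R = 4000/32000000000 = 0.000125 ms.
Per-hop propagation t_prop = 1230000/202000000 = 6.08911 ms.
Pipeline fill: first packet needs 2·t_tx to clear all hops; remaining 63 packets each add one t_tx.
Total = (2+64-1)·t_tx + 2·t_prop = 65·0.000125 + 2·6.08911 = 12.2 ms.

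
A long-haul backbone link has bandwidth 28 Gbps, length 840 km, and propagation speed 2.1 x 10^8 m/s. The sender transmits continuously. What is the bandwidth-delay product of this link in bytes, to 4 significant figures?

Propagation delay = 840000 / 210000000 = 0.004 s.
BDP = R × t_prop = 28000000000 × 0.004 = 112000000 bits.
In bytes: 112000000/8 = 14000000 bytes.

14000000 bytes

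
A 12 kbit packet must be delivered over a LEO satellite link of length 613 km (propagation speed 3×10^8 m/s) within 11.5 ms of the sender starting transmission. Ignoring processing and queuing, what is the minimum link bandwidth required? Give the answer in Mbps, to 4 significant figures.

Propagation delay = 613000 / 300000000 = 2.04333 ms.
Transmission budget = 11.5 − 2.04333 = 9.45667 ms.
R ≥ L / t_tx = 12000 bits / 0.00945667 s = 1.269 Mbps.

1.269 Mbps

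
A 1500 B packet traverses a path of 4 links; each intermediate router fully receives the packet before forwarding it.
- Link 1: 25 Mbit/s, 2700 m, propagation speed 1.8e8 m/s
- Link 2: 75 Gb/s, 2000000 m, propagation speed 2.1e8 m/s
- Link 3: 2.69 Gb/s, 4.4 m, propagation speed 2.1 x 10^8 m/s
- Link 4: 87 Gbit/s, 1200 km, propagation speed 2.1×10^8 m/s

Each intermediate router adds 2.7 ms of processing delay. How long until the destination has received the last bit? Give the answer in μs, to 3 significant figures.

L = 1500 × 8 = 12000 bits.
Transmission delays (L/R per hop): 480, 0.16, 4.46097, 0.137931 μs; sum = 484.759 μs.
Propagation delays (d/s per hop): 15, 9523.81, 0.0209524, 5714.29 μs; sum = 15253.1 μs.
Processing at 3 router(s): 3 × 2.7 ms = 8100 μs.
End-to-end = 23800 μs.

23800 μs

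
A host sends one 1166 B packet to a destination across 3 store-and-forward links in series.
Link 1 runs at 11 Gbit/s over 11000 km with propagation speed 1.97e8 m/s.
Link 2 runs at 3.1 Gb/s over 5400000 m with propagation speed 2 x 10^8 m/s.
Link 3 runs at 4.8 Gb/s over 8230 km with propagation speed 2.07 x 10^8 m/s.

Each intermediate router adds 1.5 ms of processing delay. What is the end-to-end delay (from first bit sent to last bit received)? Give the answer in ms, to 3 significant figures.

126 ms

L = 1166 × 8 = 9328 bits.
Transmission delays (L/R per hop): 0.000848, 0.00300903, 0.00194333 ms; sum = 0.00580037 ms.
Propagation delays (d/s per hop): 55.8376, 27, 39.7585 ms; sum = 122.596 ms.
Processing at 2 router(s): 2 × 1.5 ms = 3 ms.
End-to-end = 126 ms.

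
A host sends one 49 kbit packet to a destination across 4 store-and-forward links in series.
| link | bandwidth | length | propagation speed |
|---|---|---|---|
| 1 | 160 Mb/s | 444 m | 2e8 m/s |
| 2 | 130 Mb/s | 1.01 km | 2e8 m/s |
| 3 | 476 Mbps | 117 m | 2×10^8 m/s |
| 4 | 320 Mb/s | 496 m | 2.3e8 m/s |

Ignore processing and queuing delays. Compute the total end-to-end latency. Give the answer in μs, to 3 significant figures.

949 μs

L = 49000 bits.
Transmission delays (L/R per hop): 306.25, 376.923, 102.941, 153.125 μs; sum = 939.239 μs.
Propagation delays (d/s per hop): 2.22, 5.05, 0.585, 2.15652 μs; sum = 10.0115 μs.
End-to-end = 949 μs.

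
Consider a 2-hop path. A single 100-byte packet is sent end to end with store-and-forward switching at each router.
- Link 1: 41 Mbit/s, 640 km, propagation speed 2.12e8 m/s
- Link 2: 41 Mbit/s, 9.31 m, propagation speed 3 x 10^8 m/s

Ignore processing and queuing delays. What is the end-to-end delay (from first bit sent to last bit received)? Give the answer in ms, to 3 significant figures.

L = 100 × 8 = 800 bits.
Transmission delay per hop = L/R = 800/41000000 = 0.0195122 ms; 2 hops → 0.0390244 ms.
Propagation delays (d/s per hop): 3.01887, 3.10333e-05 ms; sum = 3.0189 ms.
End-to-end = 3.06 ms.

3.06 ms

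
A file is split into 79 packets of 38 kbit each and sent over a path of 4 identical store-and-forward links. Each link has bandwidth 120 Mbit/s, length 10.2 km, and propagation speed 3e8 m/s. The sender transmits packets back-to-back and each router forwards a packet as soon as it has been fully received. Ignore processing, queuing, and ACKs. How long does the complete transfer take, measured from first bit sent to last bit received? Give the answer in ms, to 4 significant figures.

Per-hop transmission t_tx = L/R = 38000/120000000 = 0.316667 ms.
Per-hop propagation t_prop = 10200/300000000 = 0.034 ms.
Pipeline fill: first packet needs 4·t_tx to clear all hops; remaining 78 packets each add one t_tx.
Total = (4+79-1)·t_tx + 4·t_prop = 82·0.316667 + 4·0.034 = 26.10 ms.

26.10 ms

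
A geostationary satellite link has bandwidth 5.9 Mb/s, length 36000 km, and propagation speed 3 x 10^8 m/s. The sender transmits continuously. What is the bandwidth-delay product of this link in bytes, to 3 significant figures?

Propagation delay = 36000000 / 300000000 = 0.12 s.
BDP = R × t_prop = 5900000 × 0.12 = 708000 bits.
In bytes: 708000/8 = 88500 bytes.

88500 bytes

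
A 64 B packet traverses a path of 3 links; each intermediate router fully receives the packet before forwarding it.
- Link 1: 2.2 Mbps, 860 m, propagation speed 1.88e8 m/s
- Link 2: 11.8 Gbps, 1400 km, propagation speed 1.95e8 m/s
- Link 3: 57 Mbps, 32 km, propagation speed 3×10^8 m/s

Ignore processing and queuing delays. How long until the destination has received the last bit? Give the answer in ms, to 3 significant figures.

L = 64 × 8 = 512 bits.
Transmission delays (L/R per hop): 0.232727, 4.33898e-05, 0.00898246 ms; sum = 0.241753 ms.
Propagation delays (d/s per hop): 0.00457447, 7.17949, 0.106667 ms; sum = 7.29073 ms.
End-to-end = 7.53 ms.

7.53 ms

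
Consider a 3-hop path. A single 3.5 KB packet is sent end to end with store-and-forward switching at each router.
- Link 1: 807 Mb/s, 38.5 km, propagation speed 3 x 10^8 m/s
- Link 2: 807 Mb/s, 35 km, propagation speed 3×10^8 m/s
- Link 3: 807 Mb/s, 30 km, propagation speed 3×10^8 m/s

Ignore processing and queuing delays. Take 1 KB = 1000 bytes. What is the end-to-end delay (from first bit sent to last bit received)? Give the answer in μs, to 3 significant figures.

L = 28000 bits.
Transmission delay per hop = L/R = 28000/807000000 = 34.6964 μs; 3 hops → 104.089 μs.
Propagation delays (d/s per hop): 128.333, 116.667, 100 μs; sum = 345 μs.
End-to-end = 449 μs.

449 μs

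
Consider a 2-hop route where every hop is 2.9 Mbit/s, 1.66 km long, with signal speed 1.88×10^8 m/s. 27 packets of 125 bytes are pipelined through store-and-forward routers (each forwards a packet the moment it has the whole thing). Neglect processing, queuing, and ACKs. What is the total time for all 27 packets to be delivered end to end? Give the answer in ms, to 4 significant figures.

Per-hop transmission t_tx = L/R = 1000/2900000 = 0.344828 ms.
Per-hop propagation t_prop = 1660/188000000 = 0.00882979 ms.
Pipeline fill: first packet needs 2·t_tx to clear all hops; remaining 26 packets each add one t_tx.
Total = (2+27-1)·t_tx + 2·t_prop = 28·0.344828 + 2·0.00882979 = 9.673 ms.

9.673 ms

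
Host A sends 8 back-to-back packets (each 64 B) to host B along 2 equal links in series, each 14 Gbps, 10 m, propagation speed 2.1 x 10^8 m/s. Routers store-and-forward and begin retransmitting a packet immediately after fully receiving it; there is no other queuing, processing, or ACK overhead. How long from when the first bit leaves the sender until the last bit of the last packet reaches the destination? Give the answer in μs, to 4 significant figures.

Per-hop transmission t_tx = L/R = 512/14000000000 = 0.0365714 μs.
Per-hop propagation t_prop = 10/210000000 = 0.047619 μs.
Pipeline fill: first packet needs 2·t_tx to clear all hops; remaining 7 packets each add one t_tx.
Total = (2+8-1)·t_tx + 2·t_prop = 9·0.0365714 + 2·0.047619 = 0.4244 μs.

0.4244 μs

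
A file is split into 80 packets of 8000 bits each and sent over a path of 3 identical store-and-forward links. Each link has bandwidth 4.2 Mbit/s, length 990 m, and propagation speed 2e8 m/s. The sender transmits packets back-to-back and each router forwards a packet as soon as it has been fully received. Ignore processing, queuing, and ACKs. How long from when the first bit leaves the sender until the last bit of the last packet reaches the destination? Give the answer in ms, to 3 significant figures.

156 ms

Per-hop transmission t_tx = L/R = 8000/4200000 = 1.90476 ms.
Per-hop propagation t_prop = 990/200000000 = 0.00495 ms.
Pipeline fill: first packet needs 3·t_tx to clear all hops; remaining 79 packets each add one t_tx.
Total = (3+80-1)·t_tx + 3·t_prop = 82·1.90476 + 3·0.00495 = 156 ms.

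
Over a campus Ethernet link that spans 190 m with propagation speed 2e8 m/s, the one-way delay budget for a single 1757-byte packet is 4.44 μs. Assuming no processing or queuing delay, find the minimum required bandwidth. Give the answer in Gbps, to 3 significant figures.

L = 14056 bits.
Propagation delay = 190 / 200000000 = 0.95 μs.
Transmission budget = 4.44 − 0.95 = 3.49 μs.
R ≥ L / t_tx = 14056 bits / 3.49e-06 s = 4.03 Gbps.

4.03 Gbps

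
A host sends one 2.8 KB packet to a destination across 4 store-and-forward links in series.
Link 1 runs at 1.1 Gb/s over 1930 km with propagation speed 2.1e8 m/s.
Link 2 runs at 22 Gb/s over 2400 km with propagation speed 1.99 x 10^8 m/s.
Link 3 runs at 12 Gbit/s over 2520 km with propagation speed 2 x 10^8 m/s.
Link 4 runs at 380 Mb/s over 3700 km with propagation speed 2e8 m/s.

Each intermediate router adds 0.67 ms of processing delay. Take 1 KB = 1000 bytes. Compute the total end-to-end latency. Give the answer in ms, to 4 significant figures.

54.44 ms

L = 22400 bits.
Transmission delays (L/R per hop): 0.0203636, 0.00101818, 0.00186667, 0.0589474 ms; sum = 0.0821959 ms.
Propagation delays (d/s per hop): 9.19048, 12.0603, 12.6, 18.5 ms; sum = 52.3508 ms.
Processing at 3 router(s): 3 × 0.67 ms = 2.01 ms.
End-to-end = 54.44 ms.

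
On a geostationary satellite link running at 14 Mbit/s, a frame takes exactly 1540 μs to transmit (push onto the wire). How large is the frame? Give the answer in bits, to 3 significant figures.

21600 bits

L = R × t_tx = 14000000 b/s × 0.00154 s = 21560 bits.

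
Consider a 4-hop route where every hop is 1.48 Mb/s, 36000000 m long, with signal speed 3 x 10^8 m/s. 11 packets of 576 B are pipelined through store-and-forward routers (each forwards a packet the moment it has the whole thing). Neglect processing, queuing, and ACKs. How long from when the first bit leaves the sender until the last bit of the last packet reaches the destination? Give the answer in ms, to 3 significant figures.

Per-hop transmission t_tx = L/R = 4608/1480000 = 3.11351 ms.
Per-hop propagation t_prop = 36000000/300000000 = 120 ms.
Pipeline fill: first packet needs 4·t_tx to clear all hops; remaining 10 packets each add one t_tx.
Total = (4+11-1)·t_tx + 4·t_prop = 14·3.11351 + 4·120 = 524 ms.

524 ms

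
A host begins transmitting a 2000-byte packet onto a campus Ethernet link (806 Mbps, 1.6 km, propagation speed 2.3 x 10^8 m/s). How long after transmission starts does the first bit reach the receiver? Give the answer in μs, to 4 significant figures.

6.957 μs

First bit experiences only propagation delay: d/s = 1600/2.3e+08 = 6.957 μs.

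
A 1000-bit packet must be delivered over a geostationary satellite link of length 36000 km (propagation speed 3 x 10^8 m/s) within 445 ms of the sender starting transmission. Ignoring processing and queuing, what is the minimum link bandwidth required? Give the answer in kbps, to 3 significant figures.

3.08 kbps

Propagation delay = 36000000 / 300000000 = 120 ms.
Transmission budget = 445 − 120 = 325 ms.
R ≥ L / t_tx = 1000 bits / 0.325 s = 3.08 kbps.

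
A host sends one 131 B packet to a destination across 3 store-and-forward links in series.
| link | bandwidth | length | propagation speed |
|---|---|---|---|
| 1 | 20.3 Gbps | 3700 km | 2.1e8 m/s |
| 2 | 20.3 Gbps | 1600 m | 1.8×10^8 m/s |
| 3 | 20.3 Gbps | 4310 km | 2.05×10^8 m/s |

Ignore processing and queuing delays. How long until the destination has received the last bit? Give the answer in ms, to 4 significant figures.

L = 131 × 8 = 1048 bits.
Transmission delay per hop = L/R = 1048/20300000000 = 5.16256e-05 ms; 3 hops → 0.000154877 ms.
Propagation delays (d/s per hop): 17.619, 0.00888889, 21.0244 ms; sum = 38.6523 ms.
End-to-end = 38.65 ms.

38.65 ms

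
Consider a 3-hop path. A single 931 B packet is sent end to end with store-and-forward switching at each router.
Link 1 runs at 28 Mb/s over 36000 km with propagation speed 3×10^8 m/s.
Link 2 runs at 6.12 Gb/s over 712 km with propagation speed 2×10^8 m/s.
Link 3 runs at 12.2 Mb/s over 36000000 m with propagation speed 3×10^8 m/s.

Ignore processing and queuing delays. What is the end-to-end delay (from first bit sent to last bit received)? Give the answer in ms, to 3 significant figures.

L = 931 × 8 = 7448 bits.
Transmission delays (L/R per hop): 0.266, 0.00121699, 0.610492 ms; sum = 0.877709 ms.
Propagation delays (d/s per hop): 120, 3.56, 120 ms; sum = 243.56 ms.
End-to-end = 244 ms.

244 ms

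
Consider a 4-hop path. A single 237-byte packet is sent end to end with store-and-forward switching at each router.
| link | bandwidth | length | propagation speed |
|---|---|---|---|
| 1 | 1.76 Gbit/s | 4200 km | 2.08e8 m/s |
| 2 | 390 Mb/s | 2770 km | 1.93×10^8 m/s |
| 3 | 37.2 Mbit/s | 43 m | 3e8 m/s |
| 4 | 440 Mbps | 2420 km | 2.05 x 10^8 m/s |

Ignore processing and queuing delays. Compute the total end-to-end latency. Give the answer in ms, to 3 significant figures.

46.4 ms

L = 237 × 8 = 1896 bits.
Transmission delays (L/R per hop): 0.00107727, 0.00486154, 0.0509677, 0.00430909 ms; sum = 0.0612156 ms.
Propagation delays (d/s per hop): 20.1923, 14.3523, 0.000143333, 11.8049 ms; sum = 46.3497 ms.
End-to-end = 46.4 ms.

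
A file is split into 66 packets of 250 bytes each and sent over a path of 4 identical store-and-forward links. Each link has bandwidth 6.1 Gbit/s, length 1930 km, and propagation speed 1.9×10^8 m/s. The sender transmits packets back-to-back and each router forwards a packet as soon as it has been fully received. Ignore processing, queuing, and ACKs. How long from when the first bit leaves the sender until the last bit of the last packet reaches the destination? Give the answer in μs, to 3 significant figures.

Per-hop transmission t_tx = L/R = 2000/6100000000 = 0.327869 μs.
Per-hop propagation t_prop = 1930000/190000000 = 10157.9 μs.
Pipeline fill: first packet needs 4·t_tx to clear all hops; remaining 65 packets each add one t_tx.
Total = (4+66-1)·t_tx + 4·t_prop = 69·0.327869 + 4·10157.9 = 40700 μs.

40700 μs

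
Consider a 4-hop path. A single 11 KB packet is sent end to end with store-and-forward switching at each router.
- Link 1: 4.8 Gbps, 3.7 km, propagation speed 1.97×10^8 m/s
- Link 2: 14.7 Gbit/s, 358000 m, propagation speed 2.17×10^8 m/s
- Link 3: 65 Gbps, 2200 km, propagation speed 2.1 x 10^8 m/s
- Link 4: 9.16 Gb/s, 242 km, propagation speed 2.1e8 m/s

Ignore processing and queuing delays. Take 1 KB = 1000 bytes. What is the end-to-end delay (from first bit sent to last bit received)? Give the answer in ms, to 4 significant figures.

L = 88000 bits.
Transmission delays (L/R per hop): 0.0183333, 0.00598639, 0.00135385, 0.00960699 ms; sum = 0.0352806 ms.
Propagation delays (d/s per hop): 0.0187817, 1.64977, 10.4762, 1.15238 ms; sum = 13.2971 ms.
End-to-end = 13.33 ms.

13.33 ms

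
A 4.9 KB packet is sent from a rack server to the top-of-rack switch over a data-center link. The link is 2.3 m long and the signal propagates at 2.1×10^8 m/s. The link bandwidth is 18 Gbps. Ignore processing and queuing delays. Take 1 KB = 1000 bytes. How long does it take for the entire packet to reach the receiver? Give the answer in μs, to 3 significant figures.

L = 39200 bits.
Transmission delay = L/R = 39200 / 18000000000 = 2.17778 μs.
Propagation delay = d/s = 2.3 m / 210000000 m/s = 0.0109524 μs.
Total = 2.19 μs.

2.19 μs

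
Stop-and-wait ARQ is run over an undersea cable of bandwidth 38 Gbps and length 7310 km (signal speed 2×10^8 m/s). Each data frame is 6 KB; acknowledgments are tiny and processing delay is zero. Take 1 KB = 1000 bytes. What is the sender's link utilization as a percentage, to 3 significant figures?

0.00173 %

t_tx = L/R = 48000/38000000000 = 1.26316e-06 s.
t_prop = 7310000/200000000 = 0.03655 s; RTT = 0.0731 s.
Cycle = t_tx + RTT = 0.0731013 s.
Utilization = t_tx / cycle = 1.26316e-06/0.0731013 = 0.00173 %.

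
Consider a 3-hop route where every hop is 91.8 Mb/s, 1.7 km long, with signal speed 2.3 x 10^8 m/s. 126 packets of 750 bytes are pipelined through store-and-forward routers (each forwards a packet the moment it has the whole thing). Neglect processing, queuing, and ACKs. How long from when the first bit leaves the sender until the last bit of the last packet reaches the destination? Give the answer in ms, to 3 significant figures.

8.39 ms

Per-hop transmission t_tx = L/R = 6000/91800000 = 0.0653595 ms.
Per-hop propagation t_prop = 1700/2.3e+08 = 0.0073913 ms.
Pipeline fill: first packet needs 3·t_tx to clear all hops; remaining 125 packets each add one t_tx.
Total = (3+126-1)·t_tx + 3·t_prop = 128·0.0653595 + 3·0.0073913 = 8.39 ms.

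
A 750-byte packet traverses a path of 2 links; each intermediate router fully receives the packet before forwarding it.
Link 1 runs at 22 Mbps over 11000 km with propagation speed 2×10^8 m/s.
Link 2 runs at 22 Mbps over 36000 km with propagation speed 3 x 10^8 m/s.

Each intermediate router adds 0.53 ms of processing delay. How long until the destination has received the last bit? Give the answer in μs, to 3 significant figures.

L = 750 × 8 = 6000 bits.
Transmission delay per hop = L/R = 6000/22000000 = 272.727 μs; 2 hops → 545.455 μs.
Propagation delays (d/s per hop): 55000, 120000 μs; sum = 175000 μs.
Processing at 1 router(s): 1 × 0.53 ms = 530 μs.
End-to-end = 176000 μs.

176000 μs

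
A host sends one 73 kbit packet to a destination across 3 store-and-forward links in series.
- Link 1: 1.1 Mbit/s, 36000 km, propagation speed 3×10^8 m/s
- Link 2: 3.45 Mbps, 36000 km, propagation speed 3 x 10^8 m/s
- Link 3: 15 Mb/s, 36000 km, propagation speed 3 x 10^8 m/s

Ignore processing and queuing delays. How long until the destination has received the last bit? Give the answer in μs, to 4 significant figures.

L = 73000 bits.
Transmission delays (L/R per hop): 66363.6, 21159.4, 4866.67 μs; sum = 92389.7 μs.
Propagation delays (d/s per hop): 120000, 120000, 120000 μs; sum = 360000 μs.
End-to-end = 452400 μs.

452400 μs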